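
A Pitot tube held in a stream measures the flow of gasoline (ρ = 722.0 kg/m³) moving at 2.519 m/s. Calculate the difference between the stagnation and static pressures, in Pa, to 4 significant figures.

The dynamic pressure equals the rise in static pressure at the stagnation point: ΔP = ½ρv².
ΔP = ½·722.0·2.519² = 2291 Pa.

ΔP = 2291 Pa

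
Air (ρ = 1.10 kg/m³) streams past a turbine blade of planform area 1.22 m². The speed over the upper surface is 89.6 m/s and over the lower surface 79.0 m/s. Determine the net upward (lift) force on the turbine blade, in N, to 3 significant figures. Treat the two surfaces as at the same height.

The faster flow above has the lower pressure; Bernoulli (same height) gives ΔP = ½ρ(v_up² − v_low²).
ΔP = ½·1.10·(89.6² − 79.0²) = 983 Pa.
Lift = ΔP · A = 983 × 1.22 = 1200 N.

F ≈ 1200 N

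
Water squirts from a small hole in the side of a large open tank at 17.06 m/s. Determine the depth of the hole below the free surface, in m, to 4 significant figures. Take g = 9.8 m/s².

For a small hole in a large open tank, ½v² = gh, giving h = v²/(2g).
h = 17.06²/(2·9.8) = 291.0/19.60 = 14.85 m.

14.85 m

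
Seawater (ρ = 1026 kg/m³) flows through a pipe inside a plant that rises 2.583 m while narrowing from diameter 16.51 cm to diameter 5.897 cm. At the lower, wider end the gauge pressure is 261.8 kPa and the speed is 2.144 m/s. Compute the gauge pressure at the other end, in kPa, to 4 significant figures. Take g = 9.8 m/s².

P₂ ≈ 93.30 kPa

Continuity gives A₁v₁ = A₂v₂, so v₂ = (214.1 cm²)/(27.31 cm²) × 2.144 m/s = 16.81 m/s.
Energy conservation along the streamline gives P₂ = P₁ − ½ρ(v₂² − v₁²) − ρg(h₂ − h₁).
P₂ = 261800 + ½·1026·(2.144² − 16.81²) − 1026·9.8·(+2.583) = 261800 + (-142500) − (25970) = 93300 Pa.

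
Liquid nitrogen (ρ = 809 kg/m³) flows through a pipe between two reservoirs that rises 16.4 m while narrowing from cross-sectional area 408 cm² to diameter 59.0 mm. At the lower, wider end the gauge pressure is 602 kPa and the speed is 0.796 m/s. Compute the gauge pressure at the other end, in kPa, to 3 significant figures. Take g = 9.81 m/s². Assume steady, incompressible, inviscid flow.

By continuity, v₂ = v₁·A₁/A₂ = 0.796·(408/27.3) = 11.9 m/s.
Applying Bernoulli between the two ends and solving for P₂: P₂ = P₁ + ½ρ(v₁² − v₂²) − ρgΔh.
P₂ = 602000 + ½·809·(0.796² − 11.9²) − 809·9.81·(+16.4) = 602000 + (-56800) − (130000) = 415000 Pa.

P₂ ≈ 415 kPa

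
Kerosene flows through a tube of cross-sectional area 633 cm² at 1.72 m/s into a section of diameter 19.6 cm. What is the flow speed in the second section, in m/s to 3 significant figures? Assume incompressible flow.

By continuity, v₂ = v₁·A₁/A₂ = 1.72·(633/302) = 3.61 m/s.

v₂ = 3.61 m/s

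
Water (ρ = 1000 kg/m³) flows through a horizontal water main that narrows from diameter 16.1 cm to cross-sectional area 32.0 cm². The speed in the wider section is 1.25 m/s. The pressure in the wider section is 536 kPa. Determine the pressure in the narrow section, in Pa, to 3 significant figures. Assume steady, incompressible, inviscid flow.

P₂ = 505000 Pa

Mass conservation (A₁v₁ = A₂v₂) gives v₂ = 1.25 × 204/32.0 = 7.95 m/s.
With no height change, Bernoulli's equation is P₁ + ½ρv₁² = P₂ + ½ρv₂².
P₂ = P₁ − ½ρ(v₂² − v₁²) = 536000 − ½·1000·(7.95² − 1.25²) = 536000 − 30800 = 505000 Pa.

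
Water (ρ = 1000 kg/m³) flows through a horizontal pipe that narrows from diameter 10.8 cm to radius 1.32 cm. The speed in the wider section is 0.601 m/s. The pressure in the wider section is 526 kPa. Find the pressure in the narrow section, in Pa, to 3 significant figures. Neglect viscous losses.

P₂ ≈ 476000 Pa

The volume flow rate is constant, so v₂ = (A₁/A₂)v₁ = (91.6/5.47)·0.601 = 10.1 m/s.
Bernoulli (h₁ = h₂): P₁ − P₂ = ½ρ(v₂² − v₁²).
P₂ = P₁ − ½ρ(v₂² − v₁²) = 526000 − ½·1000·(10.1² − 0.601²) = 526000 − 50400 = 476000 Pa.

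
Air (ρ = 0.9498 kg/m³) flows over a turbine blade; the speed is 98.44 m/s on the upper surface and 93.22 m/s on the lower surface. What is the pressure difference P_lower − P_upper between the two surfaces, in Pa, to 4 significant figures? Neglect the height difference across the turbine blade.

ΔP = 475.1 Pa

The pressure is lower where the speed is higher: ΔP = ½ρ(v_up² − v_low²).
ΔP = ½·0.9498·(98.44² − 93.22²) = 475.1 Pa.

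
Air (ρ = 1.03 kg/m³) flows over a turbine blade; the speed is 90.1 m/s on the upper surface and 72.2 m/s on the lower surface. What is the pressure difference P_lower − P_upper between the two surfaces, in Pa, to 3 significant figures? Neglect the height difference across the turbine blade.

ΔP ≈ 1500 Pa

With negligible Δh, P + ½ρv² is constant, so P_low − P_up = ½ρ(v_up² − v_low²).
ΔP = ½·1.03·(90.1² − 72.2²) = 1500 Pa.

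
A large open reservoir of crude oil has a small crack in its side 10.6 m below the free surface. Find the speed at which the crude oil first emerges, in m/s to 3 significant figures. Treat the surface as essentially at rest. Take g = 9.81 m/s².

Torricelli's result v = √(2gh) gives v = √(2·9.81·10.6) = 14.4 m/s.

v ≈ 14.4 m/s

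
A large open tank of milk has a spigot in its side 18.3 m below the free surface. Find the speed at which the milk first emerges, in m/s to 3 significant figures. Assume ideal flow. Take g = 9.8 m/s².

v ≈ 18.9 m/s

Bernoulli from surface to hole (P equal, v_surface ≈ 0): v = √(2gh) = √(2×9.8×18.3) = 18.9 m/s.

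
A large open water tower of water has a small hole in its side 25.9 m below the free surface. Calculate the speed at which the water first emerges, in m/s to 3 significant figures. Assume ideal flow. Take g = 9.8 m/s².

v ≈ 22.5 m/s

Torricelli's result v = √(2gh) gives v = √(2·9.8·25.9) = 22.5 m/s.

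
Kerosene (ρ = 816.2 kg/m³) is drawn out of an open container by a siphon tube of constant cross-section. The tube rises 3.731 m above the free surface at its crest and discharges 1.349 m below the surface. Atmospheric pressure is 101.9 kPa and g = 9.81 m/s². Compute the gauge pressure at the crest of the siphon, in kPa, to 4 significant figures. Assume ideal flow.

P_gauge = -40.68 kPa

The outlet speed comes from Torricelli: v = √(2g·1.349) = 5.145 m/s.
The bore is uniform, so the speed at the crest is the same v. Bernoulli surface→crest: P_atm = P_top + ½ρv² + ρg·h_top.
P_top = 101900 − ½·816.2·5.145² − 816.2·9.81·3.731 = 61220 Pa. So P_gauge = P_top − P_atm = -40680 Pa.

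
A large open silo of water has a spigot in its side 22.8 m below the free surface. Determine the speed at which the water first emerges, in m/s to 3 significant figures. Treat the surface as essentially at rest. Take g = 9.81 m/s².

v = 21.2 m/s

The surface is effectively still and both ends are open, so ½v² = gh and v = √(2·9.81·22.8) = 21.2 m/s.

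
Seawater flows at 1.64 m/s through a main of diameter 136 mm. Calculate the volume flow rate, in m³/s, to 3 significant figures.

Q ≈ 0.0238 m³/s

Q = A·v = 0.0145 m² × 1.64 m/s = 0.0238 m³/s.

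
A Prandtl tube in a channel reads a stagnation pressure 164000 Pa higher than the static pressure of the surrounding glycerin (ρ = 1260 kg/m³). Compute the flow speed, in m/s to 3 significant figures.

At the stagnation point the flow is brought to rest, so Bernoulli gives P_stag − P_static = ½ρv².
v = √(2ΔP/ρ) = √(2·164000/1260) = 16.1 m/s.

v ≈ 16.1 m/s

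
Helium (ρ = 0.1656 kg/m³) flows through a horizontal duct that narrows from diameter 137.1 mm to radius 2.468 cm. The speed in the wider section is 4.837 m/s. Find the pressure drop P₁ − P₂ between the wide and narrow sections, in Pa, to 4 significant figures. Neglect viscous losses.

ΔP ≈ 113.4 Pa

The volume flow rate is constant, so v₂ = (A₁/A₂)v₁ = (147.6/19.14)·4.837 = 37.32 m/s.
Along the horizontal streamline, P + ½ρv² is constant.
P₁ − P₂ = ½·0.1656·(37.32² − 4.837²) = ½·0.1656·1369 = 113.4 Pa.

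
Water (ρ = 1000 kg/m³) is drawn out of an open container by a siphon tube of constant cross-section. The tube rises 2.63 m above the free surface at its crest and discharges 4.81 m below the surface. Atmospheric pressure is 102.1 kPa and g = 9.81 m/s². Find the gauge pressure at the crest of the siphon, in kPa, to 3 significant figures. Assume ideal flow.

Bernoulli surface→outlet gives ½v² = g·h_out, so v = √(2·9.81·4.81) = 9.71 m/s.
Continuity keeps v the same throughout the tube; from surface to crest, P_atm + 0 = P_top + ½ρv² + ρg·h_top.
P_top = 102100 − ½·1000·9.71² − 1000·9.81·2.63 = 29100 Pa. So P_gauge = P_top − P_atm = -73000 Pa.

P_gauge ≈ -73.0 kPa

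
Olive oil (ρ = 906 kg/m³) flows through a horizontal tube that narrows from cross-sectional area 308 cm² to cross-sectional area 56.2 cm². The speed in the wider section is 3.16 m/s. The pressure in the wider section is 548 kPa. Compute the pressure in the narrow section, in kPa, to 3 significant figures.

By continuity, v₂ = v₁·A₁/A₂ = 3.16·(308/56.2) = 17.3 m/s.
The pipe is horizontal, so Bernoulli reduces to P₁ + ½ρv₁² = P₂ + ½ρv₂².
P₂ = P₁ − ½ρ(v₂² − v₁²) = 548000 − ½·906·(17.3² − 3.16²) = 548000 − 131000 = 417000 Pa.

P₂ ≈ 417 kPa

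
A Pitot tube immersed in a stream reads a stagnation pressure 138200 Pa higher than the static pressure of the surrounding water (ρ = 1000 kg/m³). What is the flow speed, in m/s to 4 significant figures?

v ≈ 16.63 m/s

At the stagnation point the flow is brought to rest, so Bernoulli gives P_stag − P_static = ½ρv².
v = √(2ΔP/ρ) = √(2·138200/1000) = 16.63 m/s.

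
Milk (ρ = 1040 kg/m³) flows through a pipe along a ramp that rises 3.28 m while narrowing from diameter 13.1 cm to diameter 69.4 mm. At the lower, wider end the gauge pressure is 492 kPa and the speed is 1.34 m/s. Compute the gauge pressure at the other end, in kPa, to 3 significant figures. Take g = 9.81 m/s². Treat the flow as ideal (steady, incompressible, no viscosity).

P₂ = 448 kPa

Continuity gives A₁v₁ = A₂v₂, so v₂ = (135 cm²)/(37.8 cm²) × 1.34 m/s = 4.77 m/s.
Energy conservation along the streamline gives P₂ = P₁ − ½ρ(v₂² − v₁²) − ρg(h₂ − h₁).
P₂ = 492000 + ½·1040·(1.34² − 4.77²) − 1040·9.81·(+3.28) = 492000 + (-10900) − (33500) = 448000 Pa.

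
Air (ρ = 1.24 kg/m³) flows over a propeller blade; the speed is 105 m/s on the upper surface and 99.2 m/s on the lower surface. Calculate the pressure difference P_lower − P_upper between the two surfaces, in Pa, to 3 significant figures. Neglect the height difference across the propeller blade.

ΔP ≈ 734 Pa

Bernoulli (same height): P_lower − P_upper = ½ρ(v_upper² − v_lower²).
ΔP = ½·1.24·(105² − 99.2²) = 734 Pa.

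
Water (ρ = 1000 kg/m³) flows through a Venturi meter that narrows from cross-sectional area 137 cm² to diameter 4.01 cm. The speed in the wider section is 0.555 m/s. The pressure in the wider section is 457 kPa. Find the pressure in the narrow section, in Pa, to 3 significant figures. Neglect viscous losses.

Mass conservation (A₁v₁ = A₂v₂) gives v₂ = 0.555 × 137/12.6 = 6.02 m/s.
The pipe is horizontal, so Bernoulli reduces to P₁ + ½ρv₁² = P₂ + ½ρv₂².
P₂ = P₁ − ½ρ(v₂² − v₁²) = 457000 − ½·1000·(6.02² − 0.555²) = 457000 − 18000 = 439000 Pa.

439000 Pa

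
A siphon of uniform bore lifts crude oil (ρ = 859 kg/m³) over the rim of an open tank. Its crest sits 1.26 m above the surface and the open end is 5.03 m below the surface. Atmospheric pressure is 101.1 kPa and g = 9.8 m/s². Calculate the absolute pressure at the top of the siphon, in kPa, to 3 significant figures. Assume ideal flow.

48.1 kPa

From the surface to the outlet (both open to atmosphere, surface at rest): v = √(2g·h_out) = √(2·9.8·5.03) = 9.93 m/s.
The bore is uniform, so the speed at the crest is the same v. Bernoulli surface→crest: P_atm = P_top + ½ρv² + ρg·h_top.
P_top = 101100 − ½·859·9.93² − 859·9.8·1.26 = 48100 Pa.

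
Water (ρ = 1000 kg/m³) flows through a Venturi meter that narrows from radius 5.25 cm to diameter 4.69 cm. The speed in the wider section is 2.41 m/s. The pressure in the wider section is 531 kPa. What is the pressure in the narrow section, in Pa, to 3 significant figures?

Continuity gives A₁v₁ = A₂v₂, so v₂ = (86.6 cm²)/(17.3 cm²) × 2.41 m/s = 12.1 m/s.
With no height change, Bernoulli's equation is P₁ + ½ρv₁² = P₂ + ½ρv₂².
P₂ = P₁ − ½ρ(v₂² − v₁²) = 531000 − ½·1000·(12.1² − 2.41²) = 531000 − 70100 = 461000 Pa.

P₂ = 461000 Pa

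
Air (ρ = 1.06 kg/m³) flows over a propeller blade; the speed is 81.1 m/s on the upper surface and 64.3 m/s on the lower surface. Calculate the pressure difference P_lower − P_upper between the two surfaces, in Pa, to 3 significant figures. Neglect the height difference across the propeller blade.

The pressure is lower where the speed is higher: ΔP = ½ρ(v_up² − v_low²).
ΔP = ½·1.06·(81.1² − 64.3²) = 1290 Pa.

ΔP = 1290 Pa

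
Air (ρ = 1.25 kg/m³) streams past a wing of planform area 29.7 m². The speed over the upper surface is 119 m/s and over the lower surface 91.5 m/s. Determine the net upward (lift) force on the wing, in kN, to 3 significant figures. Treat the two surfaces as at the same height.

107 kN

From P + ½ρv² = const at equal height, P_low − P_up = ½ρ(v_up² − v_low²).
ΔP = ½·1.25·(119² − 91.5²) = 3620 Pa.
Lift = ΔP · A = 3620 × 29.7 = 107000 N.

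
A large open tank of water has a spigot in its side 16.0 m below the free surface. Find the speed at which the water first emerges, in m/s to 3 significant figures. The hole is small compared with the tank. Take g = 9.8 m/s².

v ≈ 17.7 m/s

The surface is effectively still and both ends are open, so ½v² = gh and v = √(2·9.8·16.0) = 17.7 m/s.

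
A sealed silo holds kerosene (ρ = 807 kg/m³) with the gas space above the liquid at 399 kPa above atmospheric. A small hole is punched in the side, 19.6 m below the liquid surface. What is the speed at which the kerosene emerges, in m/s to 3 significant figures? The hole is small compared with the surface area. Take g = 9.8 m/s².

Take point 1 at the surface (v₁ ≈ 0) and point 2 at the hole (at atmospheric pressure). Bernoulli: P₁ + ρg h = P_atm + ½ρv₂².
With P₁ − P_atm = 399000 Pa, v₂ = √(2gh + 2ΔP/ρ) = √(2·9.8·19.6 + 2·399000/807) = 37.1 m/s.

v ≈ 37.1 m/s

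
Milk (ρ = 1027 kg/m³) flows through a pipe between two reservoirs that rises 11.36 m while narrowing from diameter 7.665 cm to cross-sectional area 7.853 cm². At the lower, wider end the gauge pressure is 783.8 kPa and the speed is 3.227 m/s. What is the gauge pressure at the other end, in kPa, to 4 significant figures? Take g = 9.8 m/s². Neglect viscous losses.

Continuity gives A₁v₁ = A₂v₂, so v₂ = (46.14 cm²)/(7.853 cm²) × 3.227 m/s = 18.96 m/s.
Applying Bernoulli between the two ends and solving for P₂: P₂ = P₁ + ½ρ(v₁² − v₂²) − ρgΔh.
P₂ = 783800 + ½·1027·(3.227² − 18.96²) − 1027·9.8·(+11.36) = 783800 + (-179300) − (114300) = 490200 Pa.

P₂ = 490.2 kPa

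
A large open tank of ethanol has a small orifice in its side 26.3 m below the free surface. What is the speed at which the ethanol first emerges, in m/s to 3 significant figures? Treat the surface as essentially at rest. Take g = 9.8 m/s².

v ≈ 22.7 m/s

With the surface at rest and both surface and jet at atmospheric pressure, Bernoulli gives ρg h = ½ρv², so v = √(2gh) = √(2·9.8·26.3) = 22.7 m/s.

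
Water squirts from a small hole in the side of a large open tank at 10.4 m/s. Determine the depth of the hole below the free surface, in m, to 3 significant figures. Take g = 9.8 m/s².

5.52 m

For a small hole in a large open tank, ½v² = gh, giving h = v²/(2g).
h = 10.4²/(2·9.8) = 108/19.60 = 5.52 m.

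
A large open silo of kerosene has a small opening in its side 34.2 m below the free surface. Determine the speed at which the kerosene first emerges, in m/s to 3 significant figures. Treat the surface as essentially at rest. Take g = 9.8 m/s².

25.9 m/s

With the surface at rest and both surface and jet at atmospheric pressure, Bernoulli gives ρg h = ½ρv², so v = √(2gh) = √(2·9.8·34.2) = 25.9 m/s.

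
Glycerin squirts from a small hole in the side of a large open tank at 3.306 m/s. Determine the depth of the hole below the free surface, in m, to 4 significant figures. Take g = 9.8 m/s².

0.5576 m

For a small hole in a large open tank, ½v² = gh, giving h = v²/(2g).
h = 3.306²/(2·9.8) = 10.93/19.60 = 0.5576 m.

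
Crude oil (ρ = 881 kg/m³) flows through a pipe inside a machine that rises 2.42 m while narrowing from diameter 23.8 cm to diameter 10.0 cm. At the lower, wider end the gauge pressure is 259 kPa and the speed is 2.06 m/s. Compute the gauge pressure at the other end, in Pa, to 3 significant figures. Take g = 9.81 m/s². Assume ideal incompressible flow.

P₂ ≈ 180000 Pa

Mass conservation (A₁v₁ = A₂v₂) gives v₂ = 2.06 × 445/78.5 = 11.7 m/s.
Bernoulli: P₁ + ½ρv₁² + ρg h₁ = P₂ + ½ρv₂² + ρg h₂, so P₂ = P₁ + ½ρ(v₁² − v₂²) − ρg(h₂ − h₁).
P₂ = 259000 + ½·881·(2.06² − 11.7²) − 881·9.81·(+2.42) = 259000 + (-58100) − (20900) = 180000 Pa.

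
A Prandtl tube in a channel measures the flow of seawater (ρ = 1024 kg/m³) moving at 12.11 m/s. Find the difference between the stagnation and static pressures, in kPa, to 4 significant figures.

ΔP = 75.09 kPa

Bernoulli between the free stream and the stagnation point: ½ρv² = P_stag − P_static.
ΔP = ½·1024·12.11² = 75090 Pa.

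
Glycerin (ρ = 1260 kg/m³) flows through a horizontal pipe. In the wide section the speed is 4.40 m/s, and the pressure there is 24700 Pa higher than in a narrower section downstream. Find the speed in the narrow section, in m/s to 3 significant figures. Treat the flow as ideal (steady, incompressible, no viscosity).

7.65 m/s

Horizontal Bernoulli: P₁ + ½ρv₁² = P₂ + ½ρv₂², so v₂² = v₁² + 2(P₁ − P₂)/ρ.
v₂ = √(4.40² + 2·24700/1260) = √(19.4 + 39.2) = 7.65 m/s.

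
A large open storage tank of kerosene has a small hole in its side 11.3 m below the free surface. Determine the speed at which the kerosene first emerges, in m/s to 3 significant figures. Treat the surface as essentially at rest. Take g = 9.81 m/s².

Bernoulli from surface to hole (P equal, v_surface ≈ 0): v = √(2gh) = √(2×9.81×11.3) = 14.9 m/s.

v ≈ 14.9 m/s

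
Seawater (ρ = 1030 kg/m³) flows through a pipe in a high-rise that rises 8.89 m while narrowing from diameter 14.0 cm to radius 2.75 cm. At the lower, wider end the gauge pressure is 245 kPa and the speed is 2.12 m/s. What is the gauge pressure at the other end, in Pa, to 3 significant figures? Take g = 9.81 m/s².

60300 Pa

The volume flow rate is constant, so v₂ = (A₁/A₂)v₁ = (154/23.8)·2.12 = 13.7 m/s.
Bernoulli: P₁ + ½ρv₁² + ρg h₁ = P₂ + ½ρv₂² + ρg h₂, so P₂ = P₁ + ½ρ(v₁² − v₂²) − ρg(h₂ − h₁).
P₂ = 245000 + ½·1030·(2.12² − 13.7²) − 1030·9.81·(+8.89) = 245000 + (-94900) − (89800) = 60300 Pa.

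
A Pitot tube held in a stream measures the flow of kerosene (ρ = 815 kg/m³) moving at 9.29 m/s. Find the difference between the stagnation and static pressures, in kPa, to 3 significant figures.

ΔP ≈ 35.2 kPa

Bernoulli between the free stream and the stagnation point: ½ρv² = P_stag − P_static.
ΔP = ½·815·9.29² = 35200 Pa.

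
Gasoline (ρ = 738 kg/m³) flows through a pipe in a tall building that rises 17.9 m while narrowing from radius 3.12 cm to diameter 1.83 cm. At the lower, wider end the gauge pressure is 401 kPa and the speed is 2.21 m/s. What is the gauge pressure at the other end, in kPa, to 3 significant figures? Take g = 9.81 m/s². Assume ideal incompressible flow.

P₂ = 29.6 kPa

The volume flow rate is constant, so v₂ = (A₁/A₂)v₁ = (30.6/2.63)·2.21 = 25.7 m/s.
Energy conservation along the streamline gives P₂ = P₁ − ½ρ(v₂² − v₁²) − ρg(h₂ − h₁).
P₂ = 401000 + ½·738·(2.21² − 25.7²) − 738·9.81·(+17.9) = 401000 + (-242000) − (130000) = 29600 Pa.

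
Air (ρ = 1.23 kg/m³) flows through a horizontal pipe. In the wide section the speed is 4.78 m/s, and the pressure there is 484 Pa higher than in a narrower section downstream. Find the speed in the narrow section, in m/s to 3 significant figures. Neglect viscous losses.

v₂ ≈ 28.5 m/s

Horizontal Bernoulli: P₁ + ½ρv₁² = P₂ + ½ρv₂², so v₂² = v₁² + 2(P₁ − P₂)/ρ.
v₂ = √(4.78² + 2·484/1.23) = √(22.8 + 787) = 28.5 m/s.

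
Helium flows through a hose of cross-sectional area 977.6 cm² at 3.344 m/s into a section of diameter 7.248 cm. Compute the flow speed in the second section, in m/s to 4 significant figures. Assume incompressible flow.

v₂ ≈ 79.23 m/s

The volume flow rate is constant, so v₂ = (A₁/A₂)v₁ = (977.6/41.26)·3.344 = 79.23 m/s.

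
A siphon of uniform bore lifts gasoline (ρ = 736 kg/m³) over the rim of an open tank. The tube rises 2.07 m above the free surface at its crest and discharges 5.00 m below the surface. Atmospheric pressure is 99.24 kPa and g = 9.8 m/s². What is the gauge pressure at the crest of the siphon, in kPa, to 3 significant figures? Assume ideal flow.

P_gauge = -51.0 kPa

Bernoulli surface→outlet gives ½v² = g·h_out, so v = √(2·9.8·5.00) = 9.90 m/s.
The bore is uniform, so the speed at the crest is the same v. Bernoulli surface→crest: P_atm = P_top + ½ρv² + ρg·h_top.
P_top = 99240 − ½·736·9.90² − 736·9.8·2.07 = 48200 Pa. So P_gauge = P_top − P_atm = -51000 Pa.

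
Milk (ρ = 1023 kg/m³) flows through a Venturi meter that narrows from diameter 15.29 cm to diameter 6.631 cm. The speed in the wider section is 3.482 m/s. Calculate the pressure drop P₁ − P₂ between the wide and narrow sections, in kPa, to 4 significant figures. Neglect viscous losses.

The volume flow rate is constant, so v₂ = (A₁/A₂)v₁ = (183.6/34.53)·3.482 = 18.51 m/s.
Bernoulli (h₁ = h₂): P₁ − P₂ = ½ρ(v₂² − v₁²).
P₁ − P₂ = ½·1023·(18.51² − 3.482²) = ½·1023·330.6 = 169100 Pa.

ΔP ≈ 169.1 kPa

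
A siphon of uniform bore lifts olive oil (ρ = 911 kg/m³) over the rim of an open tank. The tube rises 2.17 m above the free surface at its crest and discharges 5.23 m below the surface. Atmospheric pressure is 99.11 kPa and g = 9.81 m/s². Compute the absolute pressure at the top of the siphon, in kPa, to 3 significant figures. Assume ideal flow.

From the surface to the outlet (both open to atmosphere, surface at rest): v = √(2g·h_out) = √(2·9.81·5.23) = 10.1 m/s.
Continuity keeps v the same throughout the tube; from surface to crest, P_atm + 0 = P_top + ½ρv² + ρg·h_top.
P_top = 99110 − ½·911·10.1² − 911·9.81·2.17 = 33000 Pa.

P_top ≈ 33.0 kPa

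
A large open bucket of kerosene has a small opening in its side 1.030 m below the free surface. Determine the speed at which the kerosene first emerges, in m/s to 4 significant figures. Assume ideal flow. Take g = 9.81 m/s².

Torricelli's result v = √(2gh) gives v = √(2·9.81·1.030) = 4.495 m/s.

4.495 m/s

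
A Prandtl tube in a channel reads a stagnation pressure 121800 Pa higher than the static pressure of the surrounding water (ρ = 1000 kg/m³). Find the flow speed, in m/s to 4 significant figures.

The dynamic pressure equals the rise in static pressure at the stagnation point: ΔP = ½ρv².
v = √(2ΔP/ρ) = √(2·121800/1000) = 15.61 m/s.

v ≈ 15.61 m/s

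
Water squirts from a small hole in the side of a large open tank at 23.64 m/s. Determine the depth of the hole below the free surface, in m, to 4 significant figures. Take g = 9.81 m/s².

h ≈ 28.48 m

For a small hole in a large open tank, ½v² = gh, giving h = v²/(2g).
h = 23.64²/(2·9.81) = 558.8/19.62 = 28.48 m.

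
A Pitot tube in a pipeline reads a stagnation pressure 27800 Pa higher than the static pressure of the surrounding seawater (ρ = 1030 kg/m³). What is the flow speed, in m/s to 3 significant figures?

Bernoulli between the free stream and the stagnation point: ½ρv² = P_stag − P_static.
v = √(2ΔP/ρ) = √(2·27800/1030) = 7.35 m/s.

7.35 m/s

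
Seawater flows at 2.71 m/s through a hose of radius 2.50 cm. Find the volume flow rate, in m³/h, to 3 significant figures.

Q = A·v = 0.00196 m² × 2.71 m/s = 0.00532 m³/s.
Converting: 0.00532 m³/s × 3600 = 19.2 m³/h.

Q ≈ 19.2 m³/h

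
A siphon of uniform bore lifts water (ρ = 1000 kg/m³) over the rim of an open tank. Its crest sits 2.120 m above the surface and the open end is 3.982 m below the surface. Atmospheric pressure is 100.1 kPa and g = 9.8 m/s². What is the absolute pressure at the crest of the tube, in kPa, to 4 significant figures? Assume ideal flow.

Bernoulli surface→outlet gives ½v² = g·h_out, so v = √(2·9.8·3.982) = 8.834 m/s.
Continuity keeps v the same throughout the tube; from surface to crest, P_atm + 0 = P_top + ½ρv² + ρg·h_top.
P_top = 100100 − ½·1000·8.834² − 1000·9.8·2.120 = 40300 Pa.

P_top ≈ 40.30 kPa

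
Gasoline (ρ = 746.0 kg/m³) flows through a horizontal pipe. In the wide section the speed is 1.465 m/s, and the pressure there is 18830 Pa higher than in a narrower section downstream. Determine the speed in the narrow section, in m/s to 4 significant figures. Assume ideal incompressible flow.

With h₁ = h₂, rearranging Bernoulli gives v₂ = √(v₁² + 2ΔP/ρ).
v₂ = √(1.465² + 2·18830/746.0) = √(2.146 + 50.48) = 7.255 m/s.

7.255 m/s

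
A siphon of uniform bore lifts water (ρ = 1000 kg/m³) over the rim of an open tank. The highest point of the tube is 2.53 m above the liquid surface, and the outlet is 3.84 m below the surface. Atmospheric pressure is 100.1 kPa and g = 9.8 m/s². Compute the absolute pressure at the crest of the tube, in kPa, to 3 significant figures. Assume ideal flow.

P_top ≈ 37.7 kPa

The outlet speed comes from Torricelli: v = √(2g·3.84) = 8.68 m/s.
The bore is uniform, so the speed at the crest is the same v. Bernoulli surface→crest: P_atm = P_top + ½ρv² + ρg·h_top.
P_top = 100100 − ½·1000·8.68² − 1000·9.8·2.53 = 37700 Pa.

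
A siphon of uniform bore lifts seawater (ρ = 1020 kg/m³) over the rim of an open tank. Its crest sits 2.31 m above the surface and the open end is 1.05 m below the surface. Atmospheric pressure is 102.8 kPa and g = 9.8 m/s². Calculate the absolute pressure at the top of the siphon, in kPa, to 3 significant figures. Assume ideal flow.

69.2 kPa

Bernoulli surface→outlet gives ½v² = g·h_out, so v = √(2·9.8·1.05) = 4.54 m/s.
The bore is uniform, so the speed at the crest is the same v. Bernoulli surface→crest: P_atm = P_top + ½ρv² + ρg·h_top.
P_top = 102800 − ½·1020·4.54² − 1020·9.8·2.31 = 69200 Pa.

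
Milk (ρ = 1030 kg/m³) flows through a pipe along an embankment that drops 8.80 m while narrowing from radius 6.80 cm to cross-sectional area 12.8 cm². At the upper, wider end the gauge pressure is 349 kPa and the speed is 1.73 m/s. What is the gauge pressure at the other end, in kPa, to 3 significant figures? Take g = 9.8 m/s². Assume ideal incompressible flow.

241 kPa

By continuity, v₂ = v₁·A₁/A₂ = 1.73·(145/12.8) = 19.6 m/s.
Energy conservation along the streamline gives P₂ = P₁ − ½ρ(v₂² − v₁²) − ρg(h₂ − h₁).
P₂ = 349000 + ½·1030·(1.73² − 19.6²) − 1030·9.8·(−8.80) = 349000 + (-197000) − (-88800) = 241000 Pa.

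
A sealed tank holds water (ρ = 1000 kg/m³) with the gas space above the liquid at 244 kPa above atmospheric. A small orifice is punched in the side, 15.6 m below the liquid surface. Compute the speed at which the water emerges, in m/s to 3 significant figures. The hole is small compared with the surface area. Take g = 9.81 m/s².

Take point 1 at the surface (v₁ ≈ 0) and point 2 at the hole (at atmospheric pressure). Bernoulli: P₁ + ρg h = P_atm + ½ρv₂².
With P₁ − P_atm = 244000 Pa, v₂ = √(2gh + 2ΔP/ρ) = √(2·9.81·15.6 + 2·244000/1000) = 28.2 m/s.

v ≈ 28.2 m/s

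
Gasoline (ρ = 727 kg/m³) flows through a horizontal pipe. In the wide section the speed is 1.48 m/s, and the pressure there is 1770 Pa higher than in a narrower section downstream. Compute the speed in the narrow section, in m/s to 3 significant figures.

v₂ = 2.66 m/s

Along the level pipe P + ½ρv² is conserved, hence v₂² = v₁² + 2(P₁ − P₂)/ρ.
v₂ = √(1.48² + 2·1770/727) = √(2.19 + 4.87) = 2.66 m/s.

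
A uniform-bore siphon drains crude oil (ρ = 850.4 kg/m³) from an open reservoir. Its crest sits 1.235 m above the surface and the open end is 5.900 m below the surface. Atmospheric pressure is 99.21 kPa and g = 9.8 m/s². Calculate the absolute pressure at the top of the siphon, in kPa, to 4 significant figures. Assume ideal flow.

39.75 kPa

Bernoulli surface→outlet gives ½v² = g·h_out, so v = √(2·9.8·5.900) = 10.75 m/s.
The bore is uniform, so the speed at the crest is the same v. Bernoulli surface→crest: P_atm = P_top + ½ρv² + ρg·h_top.
P_top = 99210 − ½·850.4·10.75² − 850.4·9.8·1.235 = 39750 Pa.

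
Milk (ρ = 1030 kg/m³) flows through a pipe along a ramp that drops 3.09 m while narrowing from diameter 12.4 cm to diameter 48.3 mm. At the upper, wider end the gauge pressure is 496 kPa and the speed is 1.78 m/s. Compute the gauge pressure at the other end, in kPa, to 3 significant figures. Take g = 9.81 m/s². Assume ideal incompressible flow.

P₂ ≈ 458 kPa

The volume flow rate is constant, so v₂ = (A₁/A₂)v₁ = (121/18.3)·1.78 = 11.7 m/s.
Bernoulli: P₁ + ½ρv₁² + ρg h₁ = P₂ + ½ρv₂² + ρg h₂, so P₂ = P₁ + ½ρ(v₁² − v₂²) − ρg(h₂ − h₁).
P₂ = 496000 + ½·1030·(1.78² − 11.7²) − 1030·9.81·(−3.09) = 496000 + (-69300) − (-31200) = 458000 Pa.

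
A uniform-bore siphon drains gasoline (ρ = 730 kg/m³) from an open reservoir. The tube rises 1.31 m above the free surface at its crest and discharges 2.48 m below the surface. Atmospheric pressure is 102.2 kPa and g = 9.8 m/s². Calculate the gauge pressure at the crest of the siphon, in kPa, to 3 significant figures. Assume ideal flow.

Bernoulli surface→outlet gives ½v² = g·h_out, so v = √(2·9.8·2.48) = 6.97 m/s.
With constant cross-section the crest speed equals v; applying Bernoulli from the surface up to the crest, P_top = P_atm − ½ρv² − ρg·h_top.
P_top = 102200 − ½·730·6.97² − 730·9.8·1.31 = 75100 Pa. So P_gauge = P_top − P_atm = -27100 Pa.

P_gauge ≈ -27.1 kPa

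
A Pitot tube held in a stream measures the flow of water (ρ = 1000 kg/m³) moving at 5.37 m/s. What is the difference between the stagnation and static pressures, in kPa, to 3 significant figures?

At the stagnation point the flow is brought to rest, so Bernoulli gives P_stag − P_static = ½ρv².
ΔP = ½·1000·5.37² = 14400 Pa.

14.4 kPa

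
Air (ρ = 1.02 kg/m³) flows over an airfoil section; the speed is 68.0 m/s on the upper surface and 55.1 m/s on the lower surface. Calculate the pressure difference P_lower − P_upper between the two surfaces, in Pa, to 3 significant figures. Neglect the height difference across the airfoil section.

Bernoulli (same height): P_lower − P_upper = ½ρ(v_upper² − v_lower²).
ΔP = ½·1.02·(68.0² − 55.1²) = 810 Pa.

ΔP ≈ 810 Pa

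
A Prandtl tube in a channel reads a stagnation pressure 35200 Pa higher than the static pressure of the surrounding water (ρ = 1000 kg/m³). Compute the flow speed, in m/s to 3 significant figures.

The dynamic pressure equals the rise in static pressure at the stagnation point: ΔP = ½ρv².
v = √(2ΔP/ρ) = √(2·35200/1000) = 8.39 m/s.

v = 8.39 m/s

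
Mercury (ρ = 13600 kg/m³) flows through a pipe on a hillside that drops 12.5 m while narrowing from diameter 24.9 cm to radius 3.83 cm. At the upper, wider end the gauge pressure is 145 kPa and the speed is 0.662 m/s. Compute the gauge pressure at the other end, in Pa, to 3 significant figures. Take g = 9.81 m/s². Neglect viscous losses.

P₂ ≈ 1480000 Pa

Mass conservation (A₁v₁ = A₂v₂) gives v₂ = 0.662 × 487/46.1 = 7.00 m/s.
Energy conservation along the streamline gives P₂ = P₁ − ½ρ(v₂² − v₁²) − ρg(h₂ − h₁).
P₂ = 145000 + ½·13600·(0.662² − 7.00²) − 13600·9.81·(−12.5) = 145000 + (-330000) − (-1670000) = 1480000 Pa.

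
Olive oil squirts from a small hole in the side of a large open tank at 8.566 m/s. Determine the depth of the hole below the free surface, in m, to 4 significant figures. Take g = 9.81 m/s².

h = 3.740 m

Torricelli: v = √(2gh), so h = v²/(2g).
h = 8.566²/(2·9.81) = 73.38/19.62 = 3.740 m.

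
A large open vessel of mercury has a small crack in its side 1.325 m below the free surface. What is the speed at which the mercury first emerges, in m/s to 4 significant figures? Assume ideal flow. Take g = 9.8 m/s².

Torricelli's result v = √(2gh) gives v = √(2·9.8·1.325) = 5.096 m/s.

v ≈ 5.096 m/s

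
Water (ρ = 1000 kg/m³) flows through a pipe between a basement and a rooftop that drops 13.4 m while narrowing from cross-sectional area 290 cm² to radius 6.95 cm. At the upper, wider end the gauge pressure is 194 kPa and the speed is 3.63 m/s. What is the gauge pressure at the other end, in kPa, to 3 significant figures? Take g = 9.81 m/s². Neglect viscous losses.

P₂ = 308 kPa

Continuity gives A₁v₁ = A₂v₂, so v₂ = (290 cm²)/(152 cm²) × 3.63 m/s = 6.94 m/s.
Energy conservation along the streamline gives P₂ = P₁ − ½ρ(v₂² − v₁²) − ρg(h₂ − h₁).
P₂ = 194000 + ½·1000·(3.63² − 6.94²) − 1000·9.81·(−13.4) = 194000 + (-17500) − (-131000) = 308000 Pa.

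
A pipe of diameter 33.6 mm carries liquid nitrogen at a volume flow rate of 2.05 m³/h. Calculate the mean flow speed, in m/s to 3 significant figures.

Q = 2.05 m³/h = 0.000569 m³/s.
v = Q/A = 0.000569 / 0.000887 = 0.642 m/s.

v ≈ 0.642 m/s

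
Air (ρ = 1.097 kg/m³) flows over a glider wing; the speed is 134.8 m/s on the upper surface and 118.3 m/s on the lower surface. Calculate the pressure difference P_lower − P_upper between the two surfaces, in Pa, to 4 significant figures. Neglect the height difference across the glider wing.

2291 Pa

The pressure is lower where the speed is higher: ΔP = ½ρ(v_up² − v_low²).
ΔP = ½·1.097·(134.8² − 118.3²) = 2291 Pa.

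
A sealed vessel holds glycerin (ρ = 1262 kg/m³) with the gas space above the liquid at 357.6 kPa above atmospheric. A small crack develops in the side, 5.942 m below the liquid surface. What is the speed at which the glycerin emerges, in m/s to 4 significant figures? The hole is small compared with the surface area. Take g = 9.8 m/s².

v = 26.14 m/s

Take point 1 at the surface (v₁ ≈ 0) and point 2 at the hole (at atmospheric pressure). Bernoulli: P₁ + ρg h = P_atm + ½ρv₂².
With P₁ − P_atm = 357600 Pa, v₂ = √(2gh + 2ΔP/ρ) = √(2·9.8·5.942 + 2·357600/1262) = 26.14 m/s.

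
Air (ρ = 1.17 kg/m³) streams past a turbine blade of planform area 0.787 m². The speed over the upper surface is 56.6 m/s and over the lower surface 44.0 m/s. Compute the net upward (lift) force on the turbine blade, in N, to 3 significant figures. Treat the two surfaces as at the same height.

F ≈ 584 N

The faster flow above has the lower pressure; Bernoulli (same height) gives ΔP = ½ρ(v_up² − v_low²).
ΔP = ½·1.17·(56.6² − 44.0²) = 742 Pa.
Lift = ΔP · A = 742 × 0.787 = 584 N.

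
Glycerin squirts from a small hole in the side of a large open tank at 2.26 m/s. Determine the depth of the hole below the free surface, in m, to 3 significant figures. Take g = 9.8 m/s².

For a small hole in a large open tank, ½v² = gh, giving h = v²/(2g).
h = 2.26²/(2·9.8) = 5.11/19.60 = 0.261 m.

0.261 m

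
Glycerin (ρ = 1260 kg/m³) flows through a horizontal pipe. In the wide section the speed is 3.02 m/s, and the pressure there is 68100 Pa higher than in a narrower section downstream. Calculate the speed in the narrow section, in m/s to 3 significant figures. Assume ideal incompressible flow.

Horizontal Bernoulli: P₁ + ½ρv₁² = P₂ + ½ρv₂², so v₂² = v₁² + 2(P₁ − P₂)/ρ.
v₂ = √(3.02² + 2·68100/1260) = √(9.12 + 108) = 10.8 m/s.

v₂ ≈ 10.8 m/s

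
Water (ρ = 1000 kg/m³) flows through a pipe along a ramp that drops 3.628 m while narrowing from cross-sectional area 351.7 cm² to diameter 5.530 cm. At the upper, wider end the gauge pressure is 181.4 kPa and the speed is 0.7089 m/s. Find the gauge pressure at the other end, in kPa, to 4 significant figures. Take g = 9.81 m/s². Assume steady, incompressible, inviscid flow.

By continuity, v₂ = v₁·A₁/A₂ = 0.7089·(351.7/24.02) = 10.38 m/s.
Energy conservation along the streamline gives P₂ = P₁ − ½ρ(v₂² − v₁²) − ρg(h₂ − h₁).
P₂ = 181400 + ½·1000·(0.7089² − 10.38²) − 1000·9.81·(−3.628) = 181400 + (-53630) − (-35590) = 163400 Pa.

P₂ ≈ 163.4 kPa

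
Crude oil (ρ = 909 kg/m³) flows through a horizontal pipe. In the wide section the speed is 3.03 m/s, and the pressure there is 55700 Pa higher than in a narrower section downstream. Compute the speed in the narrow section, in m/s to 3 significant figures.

11.5 m/s

Along the level pipe P + ½ρv² is conserved, hence v₂² = v₁² + 2(P₁ − P₂)/ρ.
v₂ = √(3.03² + 2·55700/909) = √(9.18 + 123) = 11.5 m/s.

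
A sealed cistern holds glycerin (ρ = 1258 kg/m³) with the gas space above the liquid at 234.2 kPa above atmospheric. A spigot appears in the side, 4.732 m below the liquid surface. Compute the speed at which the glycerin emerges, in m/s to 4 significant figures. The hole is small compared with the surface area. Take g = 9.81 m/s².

Take point 1 at the surface (v₁ ≈ 0) and point 2 at the hole (at atmospheric pressure). Bernoulli: P₁ + ρg h = P_atm + ½ρv₂².
With P₁ − P_atm = 234200 Pa, v₂ = √(2gh + 2ΔP/ρ) = √(2·9.81·4.732 + 2·234200/1258) = 21.57 m/s.

v ≈ 21.57 m/s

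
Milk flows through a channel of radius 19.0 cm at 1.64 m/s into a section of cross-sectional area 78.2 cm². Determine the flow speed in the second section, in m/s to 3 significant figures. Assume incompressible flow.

23.8 m/s

By continuity, v₂ = v₁·A₁/A₂ = 1.64·(1130/78.2) = 23.8 m/s.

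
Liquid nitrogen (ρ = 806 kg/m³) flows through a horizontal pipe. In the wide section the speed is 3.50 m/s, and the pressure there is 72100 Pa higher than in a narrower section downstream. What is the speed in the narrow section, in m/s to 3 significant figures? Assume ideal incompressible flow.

v₂ = 13.8 m/s

Along the level pipe P + ½ρv² is conserved, hence v₂² = v₁² + 2(P₁ − P₂)/ρ.
v₂ = √(3.50² + 2·72100/806) = √(12.2 + 179) = 13.8 m/s.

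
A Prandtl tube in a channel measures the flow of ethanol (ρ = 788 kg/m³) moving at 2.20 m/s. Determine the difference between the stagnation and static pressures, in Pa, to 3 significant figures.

Bernoulli between the free stream and the stagnation point: ½ρv² = P_stag − P_static.
ΔP = ½·788·2.20² = 1910 Pa.

ΔP ≈ 1910 Pa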